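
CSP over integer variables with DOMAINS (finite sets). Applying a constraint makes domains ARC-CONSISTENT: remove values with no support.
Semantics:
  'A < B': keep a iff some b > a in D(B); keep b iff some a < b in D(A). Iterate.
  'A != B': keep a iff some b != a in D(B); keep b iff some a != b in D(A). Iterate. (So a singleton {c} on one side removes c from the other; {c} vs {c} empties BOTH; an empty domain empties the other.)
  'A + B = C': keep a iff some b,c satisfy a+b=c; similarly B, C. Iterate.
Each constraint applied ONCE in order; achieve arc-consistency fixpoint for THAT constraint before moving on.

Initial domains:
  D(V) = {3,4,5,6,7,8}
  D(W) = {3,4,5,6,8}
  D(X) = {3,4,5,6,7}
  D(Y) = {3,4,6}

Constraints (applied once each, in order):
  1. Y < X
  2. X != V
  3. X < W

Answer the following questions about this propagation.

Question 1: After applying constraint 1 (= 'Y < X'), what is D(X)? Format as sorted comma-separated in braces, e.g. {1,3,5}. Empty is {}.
Constraint 1 (Y < X) on D(Y)={3,4,6} D(X)={3,4,5,6,7}: X {3,4,5,6,7}->{4,5,6,7}
So after constraint 1: D(X) = {4,5,6,7}

Answer: {4,5,6,7}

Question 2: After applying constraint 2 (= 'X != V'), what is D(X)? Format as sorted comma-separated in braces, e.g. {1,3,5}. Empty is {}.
Answer: {4,5,6,7}

Derivation:
Constraint 1 (Y < X) on D(Y)={3,4,6} D(X)={3,4,5,6,7}: X {3,4,5,6,7}->{4,5,6,7}
Constraint 2 (X != V) on D(X)={4,5,6,7} D(V)={3,4,5,6,7,8}: no change
So after constraint 2: D(X) = {4,5,6,7}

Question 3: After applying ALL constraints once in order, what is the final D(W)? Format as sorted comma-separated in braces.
Answer: {5,6,8}

Derivation:
Constraint 1 (Y < X) on D(Y)={3,4,6} D(X)={3,4,5,6,7}: X {3,4,5,6,7}->{4,5,6,7}
Constraint 2 (X != V) on D(X)={4,5,6,7} D(V)={3,4,5,6,7,8}: no change
Constraint 3 (X < W) on D(X)={4,5,6,7} D(W)={3,4,5,6,8}: W {3,4,5,6,8}->{5,6,8}
So after all 3 constraints: D(W) = {5,6,8}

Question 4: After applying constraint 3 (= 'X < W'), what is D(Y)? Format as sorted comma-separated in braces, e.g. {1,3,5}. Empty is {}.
Constraint 1 (Y < X) on D(Y)={3,4,6} D(X)={3,4,5,6,7}: X {3,4,5,6,7}->{4,5,6,7}
Constraint 2 (X != V) on D(X)={4,5,6,7} D(V)={3,4,5,6,7,8}: no change
Constraint 3 (X < W) on D(X)={4,5,6,7} D(W)={3,4,5,6,8}: W {3,4,5,6,8}->{5,6,8}
So after constraint 3: D(Y) = {3,4,6}

Answer: {3,4,6}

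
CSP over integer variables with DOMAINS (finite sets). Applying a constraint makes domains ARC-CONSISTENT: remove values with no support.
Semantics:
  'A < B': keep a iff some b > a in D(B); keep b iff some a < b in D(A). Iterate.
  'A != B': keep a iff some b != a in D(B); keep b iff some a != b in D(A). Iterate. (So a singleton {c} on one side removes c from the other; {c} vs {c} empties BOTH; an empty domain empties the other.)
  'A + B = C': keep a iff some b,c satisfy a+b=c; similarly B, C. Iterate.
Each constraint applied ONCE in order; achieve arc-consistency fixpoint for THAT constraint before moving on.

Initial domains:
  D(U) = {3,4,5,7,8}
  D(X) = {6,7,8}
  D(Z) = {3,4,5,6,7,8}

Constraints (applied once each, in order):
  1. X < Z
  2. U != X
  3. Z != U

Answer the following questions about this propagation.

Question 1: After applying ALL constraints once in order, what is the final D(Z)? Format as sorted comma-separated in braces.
Constraint 1 (X < Z) on D(X)={6,7,8} D(Z)={3,4,5,6,7,8}: X {6,7,8}->{6,7}; Z {3,4,5,6,7,8}->{7,8}
Constraint 2 (U != X) on D(U)={3,4,5,7,8} D(X)={6,7}: no change
Constraint 3 (Z != U) on D(Z)={7,8} D(U)={3,4,5,7,8}: no change
So after all 3 constraints: D(Z) = {7,8}

Answer: {7,8}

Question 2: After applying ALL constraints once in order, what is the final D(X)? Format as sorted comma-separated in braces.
Constraint 1 (X < Z) on D(X)={6,7,8} D(Z)={3,4,5,6,7,8}: X {6,7,8}->{6,7}; Z {3,4,5,6,7,8}->{7,8}
Constraint 2 (U != X) on D(U)={3,4,5,7,8} D(X)={6,7}: no change
Constraint 3 (Z != U) on D(Z)={7,8} D(U)={3,4,5,7,8}: no change
So after all 3 constraints: D(X) = {6,7}

Answer: {6,7}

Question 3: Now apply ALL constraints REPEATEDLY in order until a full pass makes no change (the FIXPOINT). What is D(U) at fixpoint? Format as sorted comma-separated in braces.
Answer: {3,4,5,7,8}

Derivation:
pass 0 (initial): D(U)={3,4,5,7,8}
pass 1: X {6,7,8}->{6,7}; Z {3,4,5,6,7,8}->{7,8}
pass 2: no change
Fixpoint after 2 passes: D(U) = {3,4,5,7,8}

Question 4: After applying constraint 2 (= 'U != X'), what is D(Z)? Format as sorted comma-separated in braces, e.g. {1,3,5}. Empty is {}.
Answer: {7,8}

Derivation:
Constraint 1 (X < Z) on D(X)={6,7,8} D(Z)={3,4,5,6,7,8}: X {6,7,8}->{6,7}; Z {3,4,5,6,7,8}->{7,8}
Constraint 2 (U != X) on D(U)={3,4,5,7,8} D(X)={6,7}: no change
So after constraint 2: D(Z) = {7,8}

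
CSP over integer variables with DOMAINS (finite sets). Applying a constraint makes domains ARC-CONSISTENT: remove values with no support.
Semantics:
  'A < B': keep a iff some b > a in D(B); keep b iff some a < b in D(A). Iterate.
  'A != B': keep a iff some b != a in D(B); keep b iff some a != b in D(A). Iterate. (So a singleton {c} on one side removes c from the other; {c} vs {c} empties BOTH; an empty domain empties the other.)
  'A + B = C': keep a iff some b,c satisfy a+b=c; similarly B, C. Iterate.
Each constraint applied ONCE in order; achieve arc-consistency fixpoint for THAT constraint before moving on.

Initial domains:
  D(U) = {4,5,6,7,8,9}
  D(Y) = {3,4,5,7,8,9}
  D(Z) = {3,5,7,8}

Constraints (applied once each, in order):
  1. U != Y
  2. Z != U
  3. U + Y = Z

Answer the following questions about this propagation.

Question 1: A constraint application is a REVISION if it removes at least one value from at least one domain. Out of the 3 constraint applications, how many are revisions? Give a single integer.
Constraint 1 (U != Y) on D(U)={4,5,6,7,8,9} D(Y)={3,4,5,7,8,9}: no change => not a revision
Constraint 2 (Z != U) on D(Z)={3,5,7,8} D(U)={4,5,6,7,8,9}: no change => not a revision
Constraint 3 (U + Y = Z) on D(U)={4,5,6,7,8,9} D(Y)={3,4,5,7,8,9} D(Z)={3,5,7,8}: U {4,5,6,7,8,9}->{4,5}; Y {3,4,5,7,8,9}->{3,4}; Z {3,5,7,8}->{7,8} => REVISION
Total revisions = 1

Answer: 1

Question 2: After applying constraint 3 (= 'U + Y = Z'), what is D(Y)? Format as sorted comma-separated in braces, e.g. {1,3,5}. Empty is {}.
Constraint 1 (U != Y) on D(U)={4,5,6,7,8,9} D(Y)={3,4,5,7,8,9}: no change
Constraint 2 (Z != U) on D(Z)={3,5,7,8} D(U)={4,5,6,7,8,9}: no change
Constraint 3 (U + Y = Z) on D(U)={4,5,6,7,8,9} D(Y)={3,4,5,7,8,9} D(Z)={3,5,7,8}: U {4,5,6,7,8,9}->{4,5}; Y {3,4,5,7,8,9}->{3,4}; Z {3,5,7,8}->{7,8}
So after constraint 3: D(Y) = {3,4}

Answer: {3,4}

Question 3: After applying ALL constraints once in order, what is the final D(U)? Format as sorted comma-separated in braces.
Constraint 1 (U != Y) on D(U)={4,5,6,7,8,9} D(Y)={3,4,5,7,8,9}: no change
Constraint 2 (Z != U) on D(Z)={3,5,7,8} D(U)={4,5,6,7,8,9}: no change
Constraint 3 (U + Y = Z) on D(U)={4,5,6,7,8,9} D(Y)={3,4,5,7,8,9} D(Z)={3,5,7,8}: U {4,5,6,7,8,9}->{4,5}; Y {3,4,5,7,8,9}->{3,4}; Z {3,5,7,8}->{7,8}
So after all 3 constraints: D(U) = {4,5}

Answer: {4,5}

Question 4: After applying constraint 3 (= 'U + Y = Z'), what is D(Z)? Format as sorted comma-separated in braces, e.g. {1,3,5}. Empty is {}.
Answer: {7,8}

Derivation:
Constraint 1 (U != Y) on D(U)={4,5,6,7,8,9} D(Y)={3,4,5,7,8,9}: no change
Constraint 2 (Z != U) on D(Z)={3,5,7,8} D(U)={4,5,6,7,8,9}: no change
Constraint 3 (U + Y = Z) on D(U)={4,5,6,7,8,9} D(Y)={3,4,5,7,8,9} D(Z)={3,5,7,8}: U {4,5,6,7,8,9}->{4,5}; Y {3,4,5,7,8,9}->{3,4}; Z {3,5,7,8}->{7,8}
So after constraint 3: D(Z) = {7,8}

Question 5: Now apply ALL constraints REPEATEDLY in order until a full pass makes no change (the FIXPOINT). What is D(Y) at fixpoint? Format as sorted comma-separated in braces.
pass 0 (initial): D(Y)={3,4,5,7,8,9}
pass 1: U {4,5,6,7,8,9}->{4,5}; Y {3,4,5,7,8,9}->{3,4}; Z {3,5,7,8}->{7,8}
pass 2: no change
Fixpoint after 2 passes: D(Y) = {3,4}

Answer: {3,4}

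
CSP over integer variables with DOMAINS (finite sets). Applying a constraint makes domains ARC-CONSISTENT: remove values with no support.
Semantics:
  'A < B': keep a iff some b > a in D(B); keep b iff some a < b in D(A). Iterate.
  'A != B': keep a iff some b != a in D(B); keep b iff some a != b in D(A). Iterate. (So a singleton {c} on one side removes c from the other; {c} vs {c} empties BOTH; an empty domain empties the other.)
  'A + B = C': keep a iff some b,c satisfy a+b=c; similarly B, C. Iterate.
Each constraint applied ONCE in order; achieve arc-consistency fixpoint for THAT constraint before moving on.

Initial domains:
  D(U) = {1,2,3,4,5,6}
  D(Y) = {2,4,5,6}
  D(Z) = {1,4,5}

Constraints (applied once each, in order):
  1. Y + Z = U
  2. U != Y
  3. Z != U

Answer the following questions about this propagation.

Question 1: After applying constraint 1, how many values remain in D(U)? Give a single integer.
Answer: 3

Derivation:
Constraint 1 (Y + Z = U) on D(Y)={2,4,5,6} D(Z)={1,4,5} D(U)={1,2,3,4,5,6}: Y {2,4,5,6}->{2,4,5}; Z {1,4,5}->{1,4}; U {1,2,3,4,5,6}->{3,5,6}
So after constraint 1: D(U)={3,5,6}, size = 3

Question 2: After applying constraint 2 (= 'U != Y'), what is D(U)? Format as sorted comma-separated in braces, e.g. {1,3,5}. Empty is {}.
Constraint 1 (Y + Z = U) on D(Y)={2,4,5,6} D(Z)={1,4,5} D(U)={1,2,3,4,5,6}: Y {2,4,5,6}->{2,4,5}; Z {1,4,5}->{1,4}; U {1,2,3,4,5,6}->{3,5,6}
Constraint 2 (U != Y) on D(U)={3,5,6} D(Y)={2,4,5}: no change
So after constraint 2: D(U) = {3,5,6}

Answer: {3,5,6}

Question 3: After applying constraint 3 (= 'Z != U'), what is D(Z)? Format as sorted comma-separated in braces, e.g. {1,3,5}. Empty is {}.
Constraint 1 (Y + Z = U) on D(Y)={2,4,5,6} D(Z)={1,4,5} D(U)={1,2,3,4,5,6}: Y {2,4,5,6}->{2,4,5}; Z {1,4,5}->{1,4}; U {1,2,3,4,5,6}->{3,5,6}
Constraint 2 (U != Y) on D(U)={3,5,6} D(Y)={2,4,5}: no change
Constraint 3 (Z != U) on D(Z)={1,4} D(U)={3,5,6}: no change
So after constraint 3: D(Z) = {1,4}

Answer: {1,4}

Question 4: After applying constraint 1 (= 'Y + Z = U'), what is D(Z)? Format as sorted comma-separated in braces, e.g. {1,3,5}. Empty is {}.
Answer: {1,4}

Derivation:
Constraint 1 (Y + Z = U) on D(Y)={2,4,5,6} D(Z)={1,4,5} D(U)={1,2,3,4,5,6}: Y {2,4,5,6}->{2,4,5}; Z {1,4,5}->{1,4}; U {1,2,3,4,5,6}->{3,5,6}
So after constraint 1: D(Z) = {1,4}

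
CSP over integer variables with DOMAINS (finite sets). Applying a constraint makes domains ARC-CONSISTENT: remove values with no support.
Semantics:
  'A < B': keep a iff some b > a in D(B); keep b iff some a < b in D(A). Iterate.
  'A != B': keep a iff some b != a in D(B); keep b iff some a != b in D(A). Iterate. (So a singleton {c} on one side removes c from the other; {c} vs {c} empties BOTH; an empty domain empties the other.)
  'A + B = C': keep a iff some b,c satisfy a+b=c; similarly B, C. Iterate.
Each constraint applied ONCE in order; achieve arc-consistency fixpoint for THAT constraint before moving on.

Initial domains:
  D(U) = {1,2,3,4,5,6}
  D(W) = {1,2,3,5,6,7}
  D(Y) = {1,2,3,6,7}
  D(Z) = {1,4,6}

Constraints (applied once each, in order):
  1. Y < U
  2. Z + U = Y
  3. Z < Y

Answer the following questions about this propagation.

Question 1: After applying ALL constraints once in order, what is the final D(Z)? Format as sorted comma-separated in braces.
Constraint 1 (Y < U) on D(Y)={1,2,3,6,7} D(U)={1,2,3,4,5,6}: Y {1,2,3,6,7}->{1,2,3}; U {1,2,3,4,5,6}->{2,3,4,5,6}
Constraint 2 (Z + U = Y) on D(Z)={1,4,6} D(U)={2,3,4,5,6} D(Y)={1,2,3}: Z {1,4,6}->{1}; U {2,3,4,5,6}->{2}; Y {1,2,3}->{3}
Constraint 3 (Z < Y) on D(Z)={1} D(Y)={3}: no change
So after all 3 constraints: D(Z) = {1}

Answer: {1}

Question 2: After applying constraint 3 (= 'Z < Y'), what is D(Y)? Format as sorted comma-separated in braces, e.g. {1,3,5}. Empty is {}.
Answer: {3}

Derivation:
Constraint 1 (Y < U) on D(Y)={1,2,3,6,7} D(U)={1,2,3,4,5,6}: Y {1,2,3,6,7}->{1,2,3}; U {1,2,3,4,5,6}->{2,3,4,5,6}
Constraint 2 (Z + U = Y) on D(Z)={1,4,6} D(U)={2,3,4,5,6} D(Y)={1,2,3}: Z {1,4,6}->{1}; U {2,3,4,5,6}->{2}; Y {1,2,3}->{3}
Constraint 3 (Z < Y) on D(Z)={1} D(Y)={3}: no change
So after constraint 3: D(Y) = {3}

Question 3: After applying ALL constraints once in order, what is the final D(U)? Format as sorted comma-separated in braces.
Constraint 1 (Y < U) on D(Y)={1,2,3,6,7} D(U)={1,2,3,4,5,6}: Y {1,2,3,6,7}->{1,2,3}; U {1,2,3,4,5,6}->{2,3,4,5,6}
Constraint 2 (Z + U = Y) on D(Z)={1,4,6} D(U)={2,3,4,5,6} D(Y)={1,2,3}: Z {1,4,6}->{1}; U {2,3,4,5,6}->{2}; Y {1,2,3}->{3}
Constraint 3 (Z < Y) on D(Z)={1} D(Y)={3}: no change
So after all 3 constraints: D(U) = {2}

Answer: {2}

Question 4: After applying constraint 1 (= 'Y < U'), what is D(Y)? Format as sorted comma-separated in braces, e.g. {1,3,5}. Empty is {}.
Answer: {1,2,3}

Derivation:
Constraint 1 (Y < U) on D(Y)={1,2,3,6,7} D(U)={1,2,3,4,5,6}: Y {1,2,3,6,7}->{1,2,3}; U {1,2,3,4,5,6}->{2,3,4,5,6}
So after constraint 1: D(Y) = {1,2,3}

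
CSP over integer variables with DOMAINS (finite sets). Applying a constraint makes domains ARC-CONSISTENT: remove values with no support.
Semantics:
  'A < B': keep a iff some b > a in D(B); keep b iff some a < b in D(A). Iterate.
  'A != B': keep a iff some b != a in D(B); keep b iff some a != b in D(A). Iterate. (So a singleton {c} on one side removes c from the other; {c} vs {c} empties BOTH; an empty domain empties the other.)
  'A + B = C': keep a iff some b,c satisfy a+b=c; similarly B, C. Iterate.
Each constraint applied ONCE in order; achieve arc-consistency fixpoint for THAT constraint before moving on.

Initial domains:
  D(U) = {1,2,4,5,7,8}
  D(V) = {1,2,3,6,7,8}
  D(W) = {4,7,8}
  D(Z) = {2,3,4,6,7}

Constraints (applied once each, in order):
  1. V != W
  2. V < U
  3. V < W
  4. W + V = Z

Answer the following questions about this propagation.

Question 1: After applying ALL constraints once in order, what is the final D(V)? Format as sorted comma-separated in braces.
Constraint 1 (V != W) on D(V)={1,2,3,6,7,8} D(W)={4,7,8}: no change
Constraint 2 (V < U) on D(V)={1,2,3,6,7,8} D(U)={1,2,4,5,7,8}: V {1,2,3,6,7,8}->{1,2,3,6,7}; U {1,2,4,5,7,8}->{2,4,5,7,8}
Constraint 3 (V < W) on D(V)={1,2,3,6,7} D(W)={4,7,8}: no change
Constraint 4 (W + V = Z) on D(W)={4,7,8} D(V)={1,2,3,6,7} D(Z)={2,3,4,6,7}: W {4,7,8}->{4}; V {1,2,3,6,7}->{2,3}; Z {2,3,4,6,7}->{6,7}
So after all 4 constraints: D(V) = {2,3}

Answer: {2,3}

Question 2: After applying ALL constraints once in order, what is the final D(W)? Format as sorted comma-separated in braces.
Answer: {4}

Derivation:
Constraint 1 (V != W) on D(V)={1,2,3,6,7,8} D(W)={4,7,8}: no change
Constraint 2 (V < U) on D(V)={1,2,3,6,7,8} D(U)={1,2,4,5,7,8}: V {1,2,3,6,7,8}->{1,2,3,6,7}; U {1,2,4,5,7,8}->{2,4,5,7,8}
Constraint 3 (V < W) on D(V)={1,2,3,6,7} D(W)={4,7,8}: no change
Constraint 4 (W + V = Z) on D(W)={4,7,8} D(V)={1,2,3,6,7} D(Z)={2,3,4,6,7}: W {4,7,8}->{4}; V {1,2,3,6,7}->{2,3}; Z {2,3,4,6,7}->{6,7}
So after all 4 constraints: D(W) = {4}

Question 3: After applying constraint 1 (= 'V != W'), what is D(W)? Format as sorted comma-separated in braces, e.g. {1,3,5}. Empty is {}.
Answer: {4,7,8}

Derivation:
Constraint 1 (V != W) on D(V)={1,2,3,6,7,8} D(W)={4,7,8}: no change
So after constraint 1: D(W) = {4,7,8}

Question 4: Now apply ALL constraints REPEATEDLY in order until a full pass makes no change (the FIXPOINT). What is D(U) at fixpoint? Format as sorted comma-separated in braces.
pass 0 (initial): D(U)={1,2,4,5,7,8}
pass 1: U {1,2,4,5,7,8}->{2,4,5,7,8}; V {1,2,3,6,7,8}->{2,3}; W {4,7,8}->{4}; Z {2,3,4,6,7}->{6,7}
pass 2: U {2,4,5,7,8}->{4,5,7,8}
pass 3: no change
Fixpoint after 3 passes: D(U) = {4,5,7,8}

Answer: {4,5,7,8}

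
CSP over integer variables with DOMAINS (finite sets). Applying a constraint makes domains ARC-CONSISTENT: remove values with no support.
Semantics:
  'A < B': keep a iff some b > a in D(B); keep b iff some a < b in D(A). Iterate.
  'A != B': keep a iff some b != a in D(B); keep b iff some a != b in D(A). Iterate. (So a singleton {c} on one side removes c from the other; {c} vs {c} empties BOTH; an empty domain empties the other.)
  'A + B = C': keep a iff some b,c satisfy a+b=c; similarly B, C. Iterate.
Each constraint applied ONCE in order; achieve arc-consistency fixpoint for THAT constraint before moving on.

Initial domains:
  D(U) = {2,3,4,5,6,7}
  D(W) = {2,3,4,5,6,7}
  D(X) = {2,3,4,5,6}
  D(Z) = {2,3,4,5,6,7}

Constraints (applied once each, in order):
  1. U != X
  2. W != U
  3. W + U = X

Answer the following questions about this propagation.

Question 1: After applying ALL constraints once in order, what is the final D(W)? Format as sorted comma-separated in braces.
Constraint 1 (U != X) on D(U)={2,3,4,5,6,7} D(X)={2,3,4,5,6}: no change
Constraint 2 (W != U) on D(W)={2,3,4,5,6,7} D(U)={2,3,4,5,6,7}: no change
Constraint 3 (W + U = X) on D(W)={2,3,4,5,6,7} D(U)={2,3,4,5,6,7} D(X)={2,3,4,5,6}: W {2,3,4,5,6,7}->{2,3,4}; U {2,3,4,5,6,7}->{2,3,4}; X {2,3,4,5,6}->{4,5,6}
So after all 3 constraints: D(W) = {2,3,4}

Answer: {2,3,4}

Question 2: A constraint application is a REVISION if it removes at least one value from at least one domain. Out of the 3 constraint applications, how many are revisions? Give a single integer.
Constraint 1 (U != X) on D(U)={2,3,4,5,6,7} D(X)={2,3,4,5,6}: no change => not a revision
Constraint 2 (W != U) on D(W)={2,3,4,5,6,7} D(U)={2,3,4,5,6,7}: no change => not a revision
Constraint 3 (W + U = X) on D(W)={2,3,4,5,6,7} D(U)={2,3,4,5,6,7} D(X)={2,3,4,5,6}: W {2,3,4,5,6,7}->{2,3,4}; U {2,3,4,5,6,7}->{2,3,4}; X {2,3,4,5,6}->{4,5,6} => REVISION
Total revisions = 1

Answer: 1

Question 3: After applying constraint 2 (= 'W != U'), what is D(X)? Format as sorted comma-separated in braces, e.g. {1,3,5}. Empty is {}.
Constraint 1 (U != X) on D(U)={2,3,4,5,6,7} D(X)={2,3,4,5,6}: no change
Constraint 2 (W != U) on D(W)={2,3,4,5,6,7} D(U)={2,3,4,5,6,7}: no change
So after constraint 2: D(X) = {2,3,4,5,6}

Answer: {2,3,4,5,6}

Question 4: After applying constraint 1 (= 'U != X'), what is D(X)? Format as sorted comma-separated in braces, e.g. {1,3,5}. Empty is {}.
Constraint 1 (U != X) on D(U)={2,3,4,5,6,7} D(X)={2,3,4,5,6}: no change
So after constraint 1: D(X) = {2,3,4,5,6}

Answer: {2,3,4,5,6}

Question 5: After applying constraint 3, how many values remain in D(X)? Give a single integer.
Answer: 3

Derivation:
Constraint 1 (U != X) on D(U)={2,3,4,5,6,7} D(X)={2,3,4,5,6}: no change
Constraint 2 (W != U) on D(W)={2,3,4,5,6,7} D(U)={2,3,4,5,6,7}: no change
Constraint 3 (W + U = X) on D(W)={2,3,4,5,6,7} D(U)={2,3,4,5,6,7} D(X)={2,3,4,5,6}: W {2,3,4,5,6,7}->{2,3,4}; U {2,3,4,5,6,7}->{2,3,4}; X {2,3,4,5,6}->{4,5,6}
So after constraint 3: D(X)={4,5,6}, size = 3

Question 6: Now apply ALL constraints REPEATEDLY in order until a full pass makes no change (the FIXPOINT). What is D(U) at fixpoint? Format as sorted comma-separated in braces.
Answer: {2,3,4}

Derivation:
pass 0 (initial): D(U)={2,3,4,5,6,7}
pass 1: U {2,3,4,5,6,7}->{2,3,4}; W {2,3,4,5,6,7}->{2,3,4}; X {2,3,4,5,6}->{4,5,6}
pass 2: no change
Fixpoint after 2 passes: D(U) = {2,3,4}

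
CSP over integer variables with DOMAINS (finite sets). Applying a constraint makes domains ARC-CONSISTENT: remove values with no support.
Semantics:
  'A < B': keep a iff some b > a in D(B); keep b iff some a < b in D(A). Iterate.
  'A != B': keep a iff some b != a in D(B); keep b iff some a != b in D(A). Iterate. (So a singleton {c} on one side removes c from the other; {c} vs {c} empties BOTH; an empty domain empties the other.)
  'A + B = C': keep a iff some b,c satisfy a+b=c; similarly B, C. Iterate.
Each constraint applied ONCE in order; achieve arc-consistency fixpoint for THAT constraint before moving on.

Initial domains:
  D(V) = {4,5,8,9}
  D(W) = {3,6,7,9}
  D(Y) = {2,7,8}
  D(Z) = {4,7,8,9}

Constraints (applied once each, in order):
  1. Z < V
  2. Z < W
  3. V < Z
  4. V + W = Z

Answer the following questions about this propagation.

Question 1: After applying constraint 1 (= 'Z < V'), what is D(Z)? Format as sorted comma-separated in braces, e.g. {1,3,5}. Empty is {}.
Answer: {4,7,8}

Derivation:
Constraint 1 (Z < V) on D(Z)={4,7,8,9} D(V)={4,5,8,9}: Z {4,7,8,9}->{4,7,8}; V {4,5,8,9}->{5,8,9}
So after constraint 1: D(Z) = {4,7,8}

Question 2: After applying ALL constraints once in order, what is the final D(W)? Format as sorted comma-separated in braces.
Answer: {}

Derivation:
Constraint 1 (Z < V) on D(Z)={4,7,8,9} D(V)={4,5,8,9}: Z {4,7,8,9}->{4,7,8}; V {4,5,8,9}->{5,8,9}
Constraint 2 (Z < W) on D(Z)={4,7,8} D(W)={3,6,7,9}: W {3,6,7,9}->{6,7,9}
Constraint 3 (V < Z) on D(V)={5,8,9} D(Z)={4,7,8}: V {5,8,9}->{5}; Z {4,7,8}->{7,8}
Constraint 4 (V + W = Z) on D(V)={5} D(W)={6,7,9} D(Z)={7,8}: V {5}->{}; W {6,7,9}->{}; Z {7,8}->{}
So after all 4 constraints: D(W) = {}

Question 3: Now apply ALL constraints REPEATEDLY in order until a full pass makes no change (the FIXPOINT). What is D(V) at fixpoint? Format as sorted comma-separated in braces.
Answer: {}

Derivation:
pass 0 (initial): D(V)={4,5,8,9}
pass 1: V {4,5,8,9}->{}; W {3,6,7,9}->{}; Z {4,7,8,9}->{}
pass 2: no change
Fixpoint after 2 passes: D(V) = {}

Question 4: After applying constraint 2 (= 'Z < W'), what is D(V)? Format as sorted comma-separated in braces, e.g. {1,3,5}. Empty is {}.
Constraint 1 (Z < V) on D(Z)={4,7,8,9} D(V)={4,5,8,9}: Z {4,7,8,9}->{4,7,8}; V {4,5,8,9}->{5,8,9}
Constraint 2 (Z < W) on D(Z)={4,7,8} D(W)={3,6,7,9}: W {3,6,7,9}->{6,7,9}
So after constraint 2: D(V) = {5,8,9}

Answer: {5,8,9}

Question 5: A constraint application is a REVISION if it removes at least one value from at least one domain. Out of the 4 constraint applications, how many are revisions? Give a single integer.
Constraint 1 (Z < V) on D(Z)={4,7,8,9} D(V)={4,5,8,9}: Z {4,7,8,9}->{4,7,8}; V {4,5,8,9}->{5,8,9} => REVISION
Constraint 2 (Z < W) on D(Z)={4,7,8} D(W)={3,6,7,9}: W {3,6,7,9}->{6,7,9} => REVISION
Constraint 3 (V < Z) on D(V)={5,8,9} D(Z)={4,7,8}: V {5,8,9}->{5}; Z {4,7,8}->{7,8} => REVISION
Constraint 4 (V + W = Z) on D(V)={5} D(W)={6,7,9} D(Z)={7,8}: V {5}->{}; W {6,7,9}->{}; Z {7,8}->{} => REVISION
Total revisions = 4

Answer: 4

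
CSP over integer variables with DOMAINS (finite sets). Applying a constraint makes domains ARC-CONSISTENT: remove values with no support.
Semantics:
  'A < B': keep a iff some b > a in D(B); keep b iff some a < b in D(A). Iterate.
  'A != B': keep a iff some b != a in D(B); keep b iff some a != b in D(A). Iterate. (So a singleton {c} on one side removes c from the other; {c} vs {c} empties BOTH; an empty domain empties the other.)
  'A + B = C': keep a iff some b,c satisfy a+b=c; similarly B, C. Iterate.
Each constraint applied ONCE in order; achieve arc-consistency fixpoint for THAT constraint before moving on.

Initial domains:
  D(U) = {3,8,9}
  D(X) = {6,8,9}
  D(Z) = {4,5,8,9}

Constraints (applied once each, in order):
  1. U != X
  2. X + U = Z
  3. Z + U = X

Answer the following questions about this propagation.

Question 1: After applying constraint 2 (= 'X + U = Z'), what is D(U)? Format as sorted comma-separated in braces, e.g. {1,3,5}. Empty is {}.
Constraint 1 (U != X) on D(U)={3,8,9} D(X)={6,8,9}: no change
Constraint 2 (X + U = Z) on D(X)={6,8,9} D(U)={3,8,9} D(Z)={4,5,8,9}: X {6,8,9}->{6}; U {3,8,9}->{3}; Z {4,5,8,9}->{9}
So after constraint 2: D(U) = {3}

Answer: {3}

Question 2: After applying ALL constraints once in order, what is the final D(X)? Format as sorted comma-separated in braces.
Constraint 1 (U != X) on D(U)={3,8,9} D(X)={6,8,9}: no change
Constraint 2 (X + U = Z) on D(X)={6,8,9} D(U)={3,8,9} D(Z)={4,5,8,9}: X {6,8,9}->{6}; U {3,8,9}->{3}; Z {4,5,8,9}->{9}
Constraint 3 (Z + U = X) on D(Z)={9} D(U)={3} D(X)={6}: Z {9}->{}; U {3}->{}; X {6}->{}
So after all 3 constraints: D(X) = {}

Answer: {}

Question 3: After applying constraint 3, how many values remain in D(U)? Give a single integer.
Constraint 1 (U != X) on D(U)={3,8,9} D(X)={6,8,9}: no change
Constraint 2 (X + U = Z) on D(X)={6,8,9} D(U)={3,8,9} D(Z)={4,5,8,9}: X {6,8,9}->{6}; U {3,8,9}->{3}; Z {4,5,8,9}->{9}
Constraint 3 (Z + U = X) on D(Z)={9} D(U)={3} D(X)={6}: Z {9}->{}; U {3}->{}; X {6}->{}
So after constraint 3: D(U)={}, size = 0

Answer: 0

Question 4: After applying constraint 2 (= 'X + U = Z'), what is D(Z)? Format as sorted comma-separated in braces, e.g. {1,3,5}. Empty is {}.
Answer: {9}

Derivation:
Constraint 1 (U != X) on D(U)={3,8,9} D(X)={6,8,9}: no change
Constraint 2 (X + U = Z) on D(X)={6,8,9} D(U)={3,8,9} D(Z)={4,5,8,9}: X {6,8,9}->{6}; U {3,8,9}->{3}; Z {4,5,8,9}->{9}
So after constraint 2: D(Z) = {9}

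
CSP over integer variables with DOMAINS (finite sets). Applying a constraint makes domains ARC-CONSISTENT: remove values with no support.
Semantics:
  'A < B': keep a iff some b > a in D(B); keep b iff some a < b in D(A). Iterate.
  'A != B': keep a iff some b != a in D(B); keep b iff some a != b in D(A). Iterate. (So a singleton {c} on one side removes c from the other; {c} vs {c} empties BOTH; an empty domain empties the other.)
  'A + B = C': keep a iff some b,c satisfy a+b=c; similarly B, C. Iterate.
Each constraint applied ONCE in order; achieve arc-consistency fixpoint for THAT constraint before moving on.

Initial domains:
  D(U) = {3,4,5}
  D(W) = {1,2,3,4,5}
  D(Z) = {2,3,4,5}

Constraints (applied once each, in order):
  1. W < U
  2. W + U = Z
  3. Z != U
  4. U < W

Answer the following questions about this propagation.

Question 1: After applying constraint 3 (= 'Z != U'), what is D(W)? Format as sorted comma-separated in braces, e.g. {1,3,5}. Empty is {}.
Answer: {1,2}

Derivation:
Constraint 1 (W < U) on D(W)={1,2,3,4,5} D(U)={3,4,5}: W {1,2,3,4,5}->{1,2,3,4}
Constraint 2 (W + U = Z) on D(W)={1,2,3,4} D(U)={3,4,5} D(Z)={2,3,4,5}: W {1,2,3,4}->{1,2}; U {3,4,5}->{3,4}; Z {2,3,4,5}->{4,5}
Constraint 3 (Z != U) on D(Z)={4,5} D(U)={3,4}: no change
So after constraint 3: D(W) = {1,2}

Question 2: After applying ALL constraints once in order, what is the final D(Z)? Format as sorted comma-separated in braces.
Answer: {4,5}

Derivation:
Constraint 1 (W < U) on D(W)={1,2,3,4,5} D(U)={3,4,5}: W {1,2,3,4,5}->{1,2,3,4}
Constraint 2 (W + U = Z) on D(W)={1,2,3,4} D(U)={3,4,5} D(Z)={2,3,4,5}: W {1,2,3,4}->{1,2}; U {3,4,5}->{3,4}; Z {2,3,4,5}->{4,5}
Constraint 3 (Z != U) on D(Z)={4,5} D(U)={3,4}: no change
Constraint 4 (U < W) on D(U)={3,4} D(W)={1,2}: U {3,4}->{}; W {1,2}->{}
So after all 4 constraints: D(Z) = {4,5}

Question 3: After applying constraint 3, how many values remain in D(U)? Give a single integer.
Answer: 2

Derivation:
Constraint 1 (W < U) on D(W)={1,2,3,4,5} D(U)={3,4,5}: W {1,2,3,4,5}->{1,2,3,4}
Constraint 2 (W + U = Z) on D(W)={1,2,3,4} D(U)={3,4,5} D(Z)={2,3,4,5}: W {1,2,3,4}->{1,2}; U {3,4,5}->{3,4}; Z {2,3,4,5}->{4,5}
Constraint 3 (Z != U) on D(Z)={4,5} D(U)={3,4}: no change
So after constraint 3: D(U)={3,4}, size = 2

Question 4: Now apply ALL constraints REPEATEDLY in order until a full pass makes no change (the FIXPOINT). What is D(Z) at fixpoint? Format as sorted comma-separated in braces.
pass 0 (initial): D(Z)={2,3,4,5}
pass 1: U {3,4,5}->{}; W {1,2,3,4,5}->{}; Z {2,3,4,5}->{4,5}
pass 2: Z {4,5}->{}
pass 3: no change
Fixpoint after 3 passes: D(Z) = {}

Answer: {}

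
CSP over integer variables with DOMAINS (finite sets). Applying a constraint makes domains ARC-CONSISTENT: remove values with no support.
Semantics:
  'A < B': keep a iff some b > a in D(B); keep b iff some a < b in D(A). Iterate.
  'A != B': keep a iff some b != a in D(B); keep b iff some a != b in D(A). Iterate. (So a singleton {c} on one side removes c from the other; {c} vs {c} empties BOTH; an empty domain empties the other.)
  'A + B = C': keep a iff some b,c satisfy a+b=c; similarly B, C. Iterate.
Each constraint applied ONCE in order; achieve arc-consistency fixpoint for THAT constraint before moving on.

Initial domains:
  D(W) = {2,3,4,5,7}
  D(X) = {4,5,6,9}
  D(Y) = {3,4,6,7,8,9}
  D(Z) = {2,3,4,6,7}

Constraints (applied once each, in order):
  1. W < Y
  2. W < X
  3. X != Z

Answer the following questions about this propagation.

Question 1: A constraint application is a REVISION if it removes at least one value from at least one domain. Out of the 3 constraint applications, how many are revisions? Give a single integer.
Answer: 0

Derivation:
Constraint 1 (W < Y) on D(W)={2,3,4,5,7} D(Y)={3,4,6,7,8,9}: no change => not a revision
Constraint 2 (W < X) on D(W)={2,3,4,5,7} D(X)={4,5,6,9}: no change => not a revision
Constraint 3 (X != Z) on D(X)={4,5,6,9} D(Z)={2,3,4,6,7}: no change => not a revision
Total revisions = 0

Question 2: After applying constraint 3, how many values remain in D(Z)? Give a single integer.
Constraint 1 (W < Y) on D(W)={2,3,4,5,7} D(Y)={3,4,6,7,8,9}: no change
Constraint 2 (W < X) on D(W)={2,3,4,5,7} D(X)={4,5,6,9}: no change
Constraint 3 (X != Z) on D(X)={4,5,6,9} D(Z)={2,3,4,6,7}: no change
So after constraint 3: D(Z)={2,3,4,6,7}, size = 5

Answer: 5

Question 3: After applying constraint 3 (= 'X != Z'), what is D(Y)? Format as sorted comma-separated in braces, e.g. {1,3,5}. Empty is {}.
Constraint 1 (W < Y) on D(W)={2,3,4,5,7} D(Y)={3,4,6,7,8,9}: no change
Constraint 2 (W < X) on D(W)={2,3,4,5,7} D(X)={4,5,6,9}: no change
Constraint 3 (X != Z) on D(X)={4,5,6,9} D(Z)={2,3,4,6,7}: no change
So after constraint 3: D(Y) = {3,4,6,7,8,9}

Answer: {3,4,6,7,8,9}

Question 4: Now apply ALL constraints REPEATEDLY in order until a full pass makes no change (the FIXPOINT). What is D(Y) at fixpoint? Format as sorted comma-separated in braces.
pass 0 (initial): D(Y)={3,4,6,7,8,9}
pass 1: no change
Fixpoint after 1 passes: D(Y) = {3,4,6,7,8,9}

Answer: {3,4,6,7,8,9}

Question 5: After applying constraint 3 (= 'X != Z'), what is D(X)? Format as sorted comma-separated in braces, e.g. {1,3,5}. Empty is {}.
Constraint 1 (W < Y) on D(W)={2,3,4,5,7} D(Y)={3,4,6,7,8,9}: no change
Constraint 2 (W < X) on D(W)={2,3,4,5,7} D(X)={4,5,6,9}: no change
Constraint 3 (X != Z) on D(X)={4,5,6,9} D(Z)={2,3,4,6,7}: no change
So after constraint 3: D(X) = {4,5,6,9}

Answer: {4,5,6,9}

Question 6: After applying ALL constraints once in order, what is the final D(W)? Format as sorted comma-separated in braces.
Answer: {2,3,4,5,7}

Derivation:
Constraint 1 (W < Y) on D(W)={2,3,4,5,7} D(Y)={3,4,6,7,8,9}: no change
Constraint 2 (W < X) on D(W)={2,3,4,5,7} D(X)={4,5,6,9}: no change
Constraint 3 (X != Z) on D(X)={4,5,6,9} D(Z)={2,3,4,6,7}: no change
So after all 3 constraints: D(W) = {2,3,4,5,7}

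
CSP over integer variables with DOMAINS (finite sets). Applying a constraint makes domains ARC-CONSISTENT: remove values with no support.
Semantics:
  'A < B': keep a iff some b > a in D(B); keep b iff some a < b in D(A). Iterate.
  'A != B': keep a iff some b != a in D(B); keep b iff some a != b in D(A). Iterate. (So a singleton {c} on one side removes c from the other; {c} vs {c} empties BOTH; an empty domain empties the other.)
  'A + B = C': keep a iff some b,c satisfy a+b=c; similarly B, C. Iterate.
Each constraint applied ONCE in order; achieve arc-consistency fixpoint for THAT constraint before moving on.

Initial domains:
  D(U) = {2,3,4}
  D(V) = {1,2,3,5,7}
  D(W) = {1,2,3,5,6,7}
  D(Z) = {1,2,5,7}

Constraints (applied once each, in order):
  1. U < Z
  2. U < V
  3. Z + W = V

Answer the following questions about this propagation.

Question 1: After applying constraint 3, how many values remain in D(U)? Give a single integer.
Constraint 1 (U < Z) on D(U)={2,3,4} D(Z)={1,2,5,7}: Z {1,2,5,7}->{5,7}
Constraint 2 (U < V) on D(U)={2,3,4} D(V)={1,2,3,5,7}: V {1,2,3,5,7}->{3,5,7}
Constraint 3 (Z + W = V) on D(Z)={5,7} D(W)={1,2,3,5,6,7} D(V)={3,5,7}: Z {5,7}->{5}; W {1,2,3,5,6,7}->{2}; V {3,5,7}->{7}
So after constraint 3: D(U)={2,3,4}, size = 3

Answer: 3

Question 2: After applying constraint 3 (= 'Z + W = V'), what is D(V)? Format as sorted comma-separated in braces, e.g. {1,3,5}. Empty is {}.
Constraint 1 (U < Z) on D(U)={2,3,4} D(Z)={1,2,5,7}: Z {1,2,5,7}->{5,7}
Constraint 2 (U < V) on D(U)={2,3,4} D(V)={1,2,3,5,7}: V {1,2,3,5,7}->{3,5,7}
Constraint 3 (Z + W = V) on D(Z)={5,7} D(W)={1,2,3,5,6,7} D(V)={3,5,7}: Z {5,7}->{5}; W {1,2,3,5,6,7}->{2}; V {3,5,7}->{7}
So after constraint 3: D(V) = {7}

Answer: {7}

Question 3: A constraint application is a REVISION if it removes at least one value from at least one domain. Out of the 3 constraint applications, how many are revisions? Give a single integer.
Constraint 1 (U < Z) on D(U)={2,3,4} D(Z)={1,2,5,7}: Z {1,2,5,7}->{5,7} => REVISION
Constraint 2 (U < V) on D(U)={2,3,4} D(V)={1,2,3,5,7}: V {1,2,3,5,7}->{3,5,7} => REVISION
Constraint 3 (Z + W = V) on D(Z)={5,7} D(W)={1,2,3,5,6,7} D(V)={3,5,7}: Z {5,7}->{5}; W {1,2,3,5,6,7}->{2}; V {3,5,7}->{7} => REVISION
Total revisions = 3

Answer: 3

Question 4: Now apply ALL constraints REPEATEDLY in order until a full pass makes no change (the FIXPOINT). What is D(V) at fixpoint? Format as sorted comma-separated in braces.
Answer: {7}

Derivation:
pass 0 (initial): D(V)={1,2,3,5,7}
pass 1: V {1,2,3,5,7}->{7}; W {1,2,3,5,6,7}->{2}; Z {1,2,5,7}->{5}
pass 2: no change
Fixpoint after 2 passes: D(V) = {7}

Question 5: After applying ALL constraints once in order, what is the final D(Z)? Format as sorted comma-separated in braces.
Constraint 1 (U < Z) on D(U)={2,3,4} D(Z)={1,2,5,7}: Z {1,2,5,7}->{5,7}
Constraint 2 (U < V) on D(U)={2,3,4} D(V)={1,2,3,5,7}: V {1,2,3,5,7}->{3,5,7}
Constraint 3 (Z + W = V) on D(Z)={5,7} D(W)={1,2,3,5,6,7} D(V)={3,5,7}: Z {5,7}->{5}; W {1,2,3,5,6,7}->{2}; V {3,5,7}->{7}
So after all 3 constraints: D(Z) = {5}

Answer: {5}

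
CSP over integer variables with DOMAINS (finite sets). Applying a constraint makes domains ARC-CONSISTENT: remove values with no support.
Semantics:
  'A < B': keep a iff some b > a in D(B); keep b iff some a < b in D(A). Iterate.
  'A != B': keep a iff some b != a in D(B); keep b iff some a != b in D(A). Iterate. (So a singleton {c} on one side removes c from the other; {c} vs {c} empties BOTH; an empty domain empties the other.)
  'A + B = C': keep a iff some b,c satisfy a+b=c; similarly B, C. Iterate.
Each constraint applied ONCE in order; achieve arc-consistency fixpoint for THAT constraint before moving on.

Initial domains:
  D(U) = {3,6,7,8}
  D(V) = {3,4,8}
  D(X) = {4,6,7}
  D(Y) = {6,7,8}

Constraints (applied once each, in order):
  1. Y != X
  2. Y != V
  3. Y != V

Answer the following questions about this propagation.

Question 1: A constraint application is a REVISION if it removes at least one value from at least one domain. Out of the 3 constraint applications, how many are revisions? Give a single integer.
Constraint 1 (Y != X) on D(Y)={6,7,8} D(X)={4,6,7}: no change => not a revision
Constraint 2 (Y != V) on D(Y)={6,7,8} D(V)={3,4,8}: no change => not a revision
Constraint 3 (Y != V) on D(Y)={6,7,8} D(V)={3,4,8}: no change => not a revision
Total revisions = 0

Answer: 0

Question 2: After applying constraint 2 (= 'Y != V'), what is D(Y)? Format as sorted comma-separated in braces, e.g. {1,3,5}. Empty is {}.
Constraint 1 (Y != X) on D(Y)={6,7,8} D(X)={4,6,7}: no change
Constraint 2 (Y != V) on D(Y)={6,7,8} D(V)={3,4,8}: no change
So after constraint 2: D(Y) = {6,7,8}

Answer: {6,7,8}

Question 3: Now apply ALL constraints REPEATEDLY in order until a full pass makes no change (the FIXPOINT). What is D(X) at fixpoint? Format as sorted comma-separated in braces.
Answer: {4,6,7}

Derivation:
pass 0 (initial): D(X)={4,6,7}
pass 1: no change
Fixpoint after 1 passes: D(X) = {4,6,7}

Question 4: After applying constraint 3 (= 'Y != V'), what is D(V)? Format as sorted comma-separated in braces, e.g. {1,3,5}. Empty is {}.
Answer: {3,4,8}

Derivation:
Constraint 1 (Y != X) on D(Y)={6,7,8} D(X)={4,6,7}: no change
Constraint 2 (Y != V) on D(Y)={6,7,8} D(V)={3,4,8}: no change
Constraint 3 (Y != V) on D(Y)={6,7,8} D(V)={3,4,8}: no change
So after constraint 3: D(V) = {3,4,8}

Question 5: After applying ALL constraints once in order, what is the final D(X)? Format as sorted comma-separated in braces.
Answer: {4,6,7}

Derivation:
Constraint 1 (Y != X) on D(Y)={6,7,8} D(X)={4,6,7}: no change
Constraint 2 (Y != V) on D(Y)={6,7,8} D(V)={3,4,8}: no change
Constraint 3 (Y != V) on D(Y)={6,7,8} D(V)={3,4,8}: no change
So after all 3 constraints: D(X) = {4,6,7}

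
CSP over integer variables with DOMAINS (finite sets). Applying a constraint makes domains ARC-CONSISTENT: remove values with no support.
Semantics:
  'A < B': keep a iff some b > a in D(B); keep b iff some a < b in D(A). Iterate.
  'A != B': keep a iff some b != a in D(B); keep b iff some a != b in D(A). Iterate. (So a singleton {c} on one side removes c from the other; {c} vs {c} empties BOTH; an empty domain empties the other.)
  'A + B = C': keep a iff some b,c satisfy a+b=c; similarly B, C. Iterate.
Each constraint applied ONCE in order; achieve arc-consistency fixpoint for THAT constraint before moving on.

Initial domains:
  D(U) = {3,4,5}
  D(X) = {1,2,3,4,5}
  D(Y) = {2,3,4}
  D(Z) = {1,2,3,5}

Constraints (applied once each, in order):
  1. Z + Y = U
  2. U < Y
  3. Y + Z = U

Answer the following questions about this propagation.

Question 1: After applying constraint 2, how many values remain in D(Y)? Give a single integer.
Constraint 1 (Z + Y = U) on D(Z)={1,2,3,5} D(Y)={2,3,4} D(U)={3,4,5}: Z {1,2,3,5}->{1,2,3}
Constraint 2 (U < Y) on D(U)={3,4,5} D(Y)={2,3,4}: U {3,4,5}->{3}; Y {2,3,4}->{4}
So after constraint 2: D(Y)={4}, size = 1

Answer: 1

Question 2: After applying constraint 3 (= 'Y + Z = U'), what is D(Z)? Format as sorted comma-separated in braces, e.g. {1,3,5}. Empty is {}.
Constraint 1 (Z + Y = U) on D(Z)={1,2,3,5} D(Y)={2,3,4} D(U)={3,4,5}: Z {1,2,3,5}->{1,2,3}
Constraint 2 (U < Y) on D(U)={3,4,5} D(Y)={2,3,4}: U {3,4,5}->{3}; Y {2,3,4}->{4}
Constraint 3 (Y + Z = U) on D(Y)={4} D(Z)={1,2,3} D(U)={3}: Y {4}->{}; Z {1,2,3}->{}; U {3}->{}
So after constraint 3: D(Z) = {}

Answer: {}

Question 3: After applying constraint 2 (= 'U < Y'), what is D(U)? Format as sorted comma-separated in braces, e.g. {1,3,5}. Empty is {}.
Constraint 1 (Z + Y = U) on D(Z)={1,2,3,5} D(Y)={2,3,4} D(U)={3,4,5}: Z {1,2,3,5}->{1,2,3}
Constraint 2 (U < Y) on D(U)={3,4,5} D(Y)={2,3,4}: U {3,4,5}->{3}; Y {2,3,4}->{4}
So after constraint 2: D(U) = {3}

Answer: {3}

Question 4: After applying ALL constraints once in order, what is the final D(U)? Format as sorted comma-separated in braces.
Constraint 1 (Z + Y = U) on D(Z)={1,2,3,5} D(Y)={2,3,4} D(U)={3,4,5}: Z {1,2,3,5}->{1,2,3}
Constraint 2 (U < Y) on D(U)={3,4,5} D(Y)={2,3,4}: U {3,4,5}->{3}; Y {2,3,4}->{4}
Constraint 3 (Y + Z = U) on D(Y)={4} D(Z)={1,2,3} D(U)={3}: Y {4}->{}; Z {1,2,3}->{}; U {3}->{}
So after all 3 constraints: D(U) = {}

Answer: {}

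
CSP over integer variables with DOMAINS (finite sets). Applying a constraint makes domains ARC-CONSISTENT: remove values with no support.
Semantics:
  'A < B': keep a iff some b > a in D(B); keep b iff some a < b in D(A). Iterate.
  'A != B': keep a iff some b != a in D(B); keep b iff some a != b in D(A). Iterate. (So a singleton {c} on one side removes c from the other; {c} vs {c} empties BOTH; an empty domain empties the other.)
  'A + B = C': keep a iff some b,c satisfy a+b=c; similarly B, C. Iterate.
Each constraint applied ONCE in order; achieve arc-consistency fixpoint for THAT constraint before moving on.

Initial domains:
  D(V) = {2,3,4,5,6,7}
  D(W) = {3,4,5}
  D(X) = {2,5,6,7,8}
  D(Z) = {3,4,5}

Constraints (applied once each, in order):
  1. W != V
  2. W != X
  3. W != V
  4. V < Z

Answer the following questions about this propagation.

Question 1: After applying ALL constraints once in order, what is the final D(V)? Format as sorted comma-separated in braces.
Answer: {2,3,4}

Derivation:
Constraint 1 (W != V) on D(W)={3,4,5} D(V)={2,3,4,5,6,7}: no change
Constraint 2 (W != X) on D(W)={3,4,5} D(X)={2,5,6,7,8}: no change
Constraint 3 (W != V) on D(W)={3,4,5} D(V)={2,3,4,5,6,7}: no change
Constraint 4 (V < Z) on D(V)={2,3,4,5,6,7} D(Z)={3,4,5}: V {2,3,4,5,6,7}->{2,3,4}
So after all 4 constraints: D(V) = {2,3,4}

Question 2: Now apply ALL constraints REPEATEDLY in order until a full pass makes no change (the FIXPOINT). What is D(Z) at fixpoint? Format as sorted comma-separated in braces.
pass 0 (initial): D(Z)={3,4,5}
pass 1: V {2,3,4,5,6,7}->{2,3,4}
pass 2: no change
Fixpoint after 2 passes: D(Z) = {3,4,5}

Answer: {3,4,5}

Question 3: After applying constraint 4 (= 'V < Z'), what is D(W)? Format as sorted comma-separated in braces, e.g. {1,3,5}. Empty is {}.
Answer: {3,4,5}

Derivation:
Constraint 1 (W != V) on D(W)={3,4,5} D(V)={2,3,4,5,6,7}: no change
Constraint 2 (W != X) on D(W)={3,4,5} D(X)={2,5,6,7,8}: no change
Constraint 3 (W != V) on D(W)={3,4,5} D(V)={2,3,4,5,6,7}: no change
Constraint 4 (V < Z) on D(V)={2,3,4,5,6,7} D(Z)={3,4,5}: V {2,3,4,5,6,7}->{2,3,4}
So after constraint 4: D(W) = {3,4,5}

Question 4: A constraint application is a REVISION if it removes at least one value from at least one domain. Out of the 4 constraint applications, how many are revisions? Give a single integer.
Constraint 1 (W != V) on D(W)={3,4,5} D(V)={2,3,4,5,6,7}: no change => not a revision
Constraint 2 (W != X) on D(W)={3,4,5} D(X)={2,5,6,7,8}: no change => not a revision
Constraint 3 (W != V) on D(W)={3,4,5} D(V)={2,3,4,5,6,7}: no change => not a revision
Constraint 4 (V < Z) on D(V)={2,3,4,5,6,7} D(Z)={3,4,5}: V {2,3,4,5,6,7}->{2,3,4} => REVISION
Total revisions = 1

Answer: 1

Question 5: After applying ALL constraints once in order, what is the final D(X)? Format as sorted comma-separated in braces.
Constraint 1 (W != V) on D(W)={3,4,5} D(V)={2,3,4,5,6,7}: no change
Constraint 2 (W != X) on D(W)={3,4,5} D(X)={2,5,6,7,8}: no change
Constraint 3 (W != V) on D(W)={3,4,5} D(V)={2,3,4,5,6,7}: no change
Constraint 4 (V < Z) on D(V)={2,3,4,5,6,7} D(Z)={3,4,5}: V {2,3,4,5,6,7}->{2,3,4}
So after all 4 constraints: D(X) = {2,5,6,7,8}

Answer: {2,5,6,7,8}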